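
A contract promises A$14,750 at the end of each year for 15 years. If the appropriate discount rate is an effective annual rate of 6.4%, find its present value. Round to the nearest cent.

PV = PMT · [1 − (1+i)^(−n)] / i = 14750 · 9.463370 = 139,584.7094

A$139,584.71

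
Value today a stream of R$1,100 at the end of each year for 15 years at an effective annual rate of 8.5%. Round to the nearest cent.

R$9,134.66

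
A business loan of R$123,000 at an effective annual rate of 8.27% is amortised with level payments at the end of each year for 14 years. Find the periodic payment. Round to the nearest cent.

PMT = 123000 / ( [1 − (1+0.0827)^(−14)] / 0.0827 ) = 123000 / 8.116501 = 15,154.3138

R$15,154.31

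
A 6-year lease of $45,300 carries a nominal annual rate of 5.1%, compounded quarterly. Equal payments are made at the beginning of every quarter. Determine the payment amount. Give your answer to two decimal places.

$2,175.17

Periodic rate i = 0.051/4 = 0.01275; n = 6 × 4 = 24 periods.
Annuity-PV factor × (1+i) = 20.825920; PMT = 45300 / 20.825920 = 2,175.1740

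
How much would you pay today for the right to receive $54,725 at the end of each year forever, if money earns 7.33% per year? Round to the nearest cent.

$746,589.36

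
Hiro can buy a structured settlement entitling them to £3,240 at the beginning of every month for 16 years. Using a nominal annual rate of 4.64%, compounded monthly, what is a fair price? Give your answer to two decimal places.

Periodic rate i = 0.0464/12 = 0.00386667; n = 16 × 12 = 192 periods.
PV = 3240 × [1 − (1+0.00386667)^(−192)] / 0.00386667 × (1+i) = 3240 × 135.871940 = 440,225.0857
Payments are at the start of each period, so multiply by (1+i).

£440,225.09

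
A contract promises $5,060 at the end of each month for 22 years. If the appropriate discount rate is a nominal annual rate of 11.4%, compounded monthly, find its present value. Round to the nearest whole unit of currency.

$488,742

With 12 periods per year: i = 0.0095, n = 264.
PV = PMT · [1 − (1+i)^(−n)] / i = 5060 · 96.589405 = 488,742.3890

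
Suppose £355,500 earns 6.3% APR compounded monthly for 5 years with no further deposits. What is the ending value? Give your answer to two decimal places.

£486,725.96

With 12 periods per year: i = 0.00525, n = 60.
FV = PV·(1+i)^n = 355,500 × 1.369131 = 486,725.9613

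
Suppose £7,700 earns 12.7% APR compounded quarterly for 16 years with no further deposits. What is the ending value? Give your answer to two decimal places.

Periodic rate i = 0.127/4 = 0.03175; n = 16 × 4 = 64 periods.
7,700 × (1+0.03175)^64 = 7,700 × 7.392078 = 56,919.0035

£56,919.00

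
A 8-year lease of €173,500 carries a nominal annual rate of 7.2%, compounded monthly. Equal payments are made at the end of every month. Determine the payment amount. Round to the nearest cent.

€2,382.76

i = 0.072/12 = 0.006 per month; n = 8·12 = 96.
PMT = 173500 / ( [1 − (1+0.006)^(−96)] / 0.006 ) = 173500 / 72.814868 = 2,382.7551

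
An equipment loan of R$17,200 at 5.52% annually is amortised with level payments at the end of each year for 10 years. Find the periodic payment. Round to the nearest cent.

R$2,284.08

PMT = 17200 / ( [1 − (1+0.0552)^(−10)] / 0.0552 ) = 17200 / 7.530400 = 2,284.0752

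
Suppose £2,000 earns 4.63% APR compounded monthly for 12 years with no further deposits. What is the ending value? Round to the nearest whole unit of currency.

£3,482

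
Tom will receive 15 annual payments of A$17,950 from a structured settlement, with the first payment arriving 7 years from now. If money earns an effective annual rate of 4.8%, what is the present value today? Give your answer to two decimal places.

A$142,551.19

Value one period before first payment (t=6): 17950 × [1 − (1+0.048)^(−15)] / 0.048 = 17950 × 10.521414 = 188,859.3745
PV₀ = 188,859.3745 / (1+0.048)^6 = 188,859.3745 / 1.324853 = 142,551.1913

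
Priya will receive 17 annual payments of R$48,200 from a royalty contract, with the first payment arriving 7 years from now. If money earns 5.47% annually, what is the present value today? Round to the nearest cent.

R$381,279.03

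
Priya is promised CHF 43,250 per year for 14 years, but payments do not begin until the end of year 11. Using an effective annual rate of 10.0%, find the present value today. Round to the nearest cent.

CHF 122,837.65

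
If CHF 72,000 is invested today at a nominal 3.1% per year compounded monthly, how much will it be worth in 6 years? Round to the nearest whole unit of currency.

Periodic rate i = 0.031/12 = 0.00258333; n = 6 × 12 = 72 periods.
72,000 × (1+0.00258333)^72 = 72,000 × 1.204133 = 86,697.6070

CHF 86,698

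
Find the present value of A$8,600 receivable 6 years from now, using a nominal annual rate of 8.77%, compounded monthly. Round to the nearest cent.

A$5,091.01

Periodic rate i = 0.0877/12 = 0.00730833; n = 6 × 12 = 72 periods.
PV = 8,600 / (1 + 0.00730833)^72 = 8,600 / 1.689253 = 5,091.0073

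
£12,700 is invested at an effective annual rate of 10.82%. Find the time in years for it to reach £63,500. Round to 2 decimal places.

(1+i)^n = 63500/12700 = 5.00000, so n = ln 5.00000 / ln 1.1082 = 15.6656 years

15.67 years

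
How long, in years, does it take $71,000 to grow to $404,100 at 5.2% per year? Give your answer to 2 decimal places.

34.30 years

(1+i)^n = 404100/71000 = 5.69155, so n = ln 5.69155 / ln 1.052 = 34.3041 years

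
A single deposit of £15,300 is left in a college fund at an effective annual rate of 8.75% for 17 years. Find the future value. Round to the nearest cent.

15,300 × (1+0.0875)^17 = 15,300 × 4.161956 = 63,677.9314

£63,677.93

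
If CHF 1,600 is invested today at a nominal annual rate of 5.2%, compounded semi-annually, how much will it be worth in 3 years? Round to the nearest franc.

With 2 periods per year: i = 0.026, n = 6.
FV = PV·(1+i)^n = 1,600 × 1.166498 = 1,866.3975

CHF 1,866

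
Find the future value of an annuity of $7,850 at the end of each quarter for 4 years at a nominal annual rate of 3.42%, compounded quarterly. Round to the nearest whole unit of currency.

i = 0.0342/4 = 0.00855 per quarter; n = 4·4 = 16.
FV = 7850 × [(1+0.00855)^16 − 1] / 0.00855 = 7850 × 17.068099 = 133,984.5745

$133,985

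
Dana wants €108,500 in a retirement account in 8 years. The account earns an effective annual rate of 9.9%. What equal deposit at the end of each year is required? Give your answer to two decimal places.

€9,522.20

PMT = 108500 / ( [(1+0.099)^8 − 1] / 0.099 ) = 108500 / 11.394430 = 9,522.1962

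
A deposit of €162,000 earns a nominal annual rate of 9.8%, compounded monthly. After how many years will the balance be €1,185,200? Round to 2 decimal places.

20.39 years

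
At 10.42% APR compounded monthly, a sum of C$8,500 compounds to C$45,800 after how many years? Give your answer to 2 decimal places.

16.23 years

Periodic rate i = 0.1042/12 = 0.00868333.
n = ln(45800/8500) / ln(1+0.00868333) = ln(5.38824) / 0.008646 = 194.8007 months
= 194.8007/12 years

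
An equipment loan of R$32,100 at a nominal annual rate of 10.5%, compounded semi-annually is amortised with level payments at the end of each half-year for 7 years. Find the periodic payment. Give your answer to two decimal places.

Periodic rate i = 0.105/2 = 0.0525; n = 7 × 2 = 14 periods.
Annuity-PV factor = 9.742301; PMT = 32100 / 9.742301 = 3,294.9096

R$3,294.91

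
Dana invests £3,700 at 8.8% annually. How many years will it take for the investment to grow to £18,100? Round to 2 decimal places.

18.82 years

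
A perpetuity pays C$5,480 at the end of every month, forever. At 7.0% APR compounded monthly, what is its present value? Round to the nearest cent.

Periodic rate i = 0.07/12 = 0.00583333.
PV = C/r = 5480/0.00583333 = 939,428.5714

C$939,428.57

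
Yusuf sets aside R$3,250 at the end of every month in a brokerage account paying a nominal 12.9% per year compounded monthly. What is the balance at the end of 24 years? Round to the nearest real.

R$6,272,359

Periodic rate i = 0.129/12 = 0.01075; n = 24 × 12 = 288 periods.
Accumulation factor s(288|0.01075) = 1929.956503; FV = 3250 × 1929.956503 = 6,272,358.6346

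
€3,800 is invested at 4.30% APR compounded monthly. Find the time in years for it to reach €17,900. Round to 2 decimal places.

36.11 years

Periodic rate i = 0.043/12 = 0.00358333.
(1+i)^n = 17900/3800 = 4.71053, so n = ln 4.71053 / ln 1.00358 = 433.2767 months
= 433.2767/12 years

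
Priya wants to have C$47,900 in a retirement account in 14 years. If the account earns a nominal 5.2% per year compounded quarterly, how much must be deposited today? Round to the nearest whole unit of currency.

C$23,238

Periodic rate i = 0.052/4 = 0.013; n = 14 × 4 = 56 periods.
Discount factor = (1+0.013)^(−56) = 0.485144; PV = 47,900 × 0.485144 = 23,238.4187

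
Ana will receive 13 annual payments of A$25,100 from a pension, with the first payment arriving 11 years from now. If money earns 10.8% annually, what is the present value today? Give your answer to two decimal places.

A$61,369.51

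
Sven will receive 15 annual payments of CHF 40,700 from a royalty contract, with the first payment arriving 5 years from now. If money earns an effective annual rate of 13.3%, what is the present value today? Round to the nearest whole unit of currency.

CHF 157,170

PV at t=4 (ordinary 15-year annuity): 40700 × a(15|0.133) = 40700 × 6.363484 = 258,993.7930
Discount back 4 years: 258,993.7930 × (1+0.133)^(−4) = 258,993.7930 × 0.606849 = 157,170.0229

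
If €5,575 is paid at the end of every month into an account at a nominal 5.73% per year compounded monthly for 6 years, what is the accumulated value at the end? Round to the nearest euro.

€477,691

Periodic rate i = 0.0573/12 = 0.004775; n = 6 × 12 = 72 periods.
FV = PMT · [(1+i)^n − 1] / i = 5575 · 85.684416 = 477,690.6219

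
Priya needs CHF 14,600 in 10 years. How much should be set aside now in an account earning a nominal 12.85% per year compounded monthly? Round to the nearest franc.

CHF 4,067

Periodic rate i = 0.1285/12 = 0.0107083; n = 10 × 12 = 120 periods.
PV = 14,600 / (1 + 0.0107083)^120 = 14,600 / 3.590059 = 4,066.7856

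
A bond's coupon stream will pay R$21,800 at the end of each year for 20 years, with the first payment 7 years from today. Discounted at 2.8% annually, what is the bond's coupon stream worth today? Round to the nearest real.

R$279,958

Value one period before first payment (t=6): 21800 × [1 − (1+0.028)^(−20)] / 0.028 = 21800 × 15.156342 = 330,408.2527
PV₀ = 330,408.2527 / (1+0.028)^6 = 330,408.2527 / 1.180208 = 279,957.5591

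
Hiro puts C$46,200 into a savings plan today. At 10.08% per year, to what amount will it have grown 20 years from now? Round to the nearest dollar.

FV = 46,200 × (1 + 0.1008)^20 = 315,362.7495

C$315,363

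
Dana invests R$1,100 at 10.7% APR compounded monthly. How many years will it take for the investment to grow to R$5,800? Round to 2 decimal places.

15.61 years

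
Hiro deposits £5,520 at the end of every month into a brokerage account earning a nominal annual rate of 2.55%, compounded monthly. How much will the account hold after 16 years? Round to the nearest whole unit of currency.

i = 0.0255/12 = 0.002125 per month; n = 16·12 = 192.
Accumulation factor s(192|0.002125) = 236.779446; FV = 5520 × 236.779446 = 1,307,022.5444

£1,307,023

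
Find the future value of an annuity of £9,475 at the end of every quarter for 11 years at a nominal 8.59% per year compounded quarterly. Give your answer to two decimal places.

£682,531.50

Periodic rate i = 0.0859/4 = 0.021475; n = 11 × 4 = 44 periods.
FV = 9475 × [(1+0.021475)^44 − 1] / 0.021475 = 9475 × 72.034987 = 682,531.4995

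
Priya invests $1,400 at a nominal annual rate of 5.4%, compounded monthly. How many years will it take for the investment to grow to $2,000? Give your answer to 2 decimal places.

Periodic rate i = 0.054/12 = 0.0045.
(1+i)^n = 2000/1400 = 1.42857, so n = ln 1.42857 / ln 1.0045 = 79.4393 months
= 79.4393/12 years

6.62 years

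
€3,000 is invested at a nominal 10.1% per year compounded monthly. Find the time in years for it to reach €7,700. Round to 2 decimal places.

Periodic rate i = 0.101/12 = 0.00841667.
(1+i)^n = 7700/3000 = 2.56667, so n = ln 2.56667 / ln 1.00842 = 112.4637 months
= 112.4637/12 years

9.37 years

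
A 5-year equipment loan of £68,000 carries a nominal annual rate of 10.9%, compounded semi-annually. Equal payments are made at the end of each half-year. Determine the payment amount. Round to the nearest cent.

Periodic rate i = 0.109/2 = 0.0545; n = 5 × 2 = 10 periods.
Annuity-PV factor = 7.555736; PMT = 68000 / 7.555736 = 8,999.7848

£8,999.78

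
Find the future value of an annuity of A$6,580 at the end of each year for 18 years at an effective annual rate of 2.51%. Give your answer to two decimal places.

A$147,433.92

FV = 6580 × [(1+0.0251)^18 − 1] / 0.0251 = 6580 × 22.406371 = 147,433.9188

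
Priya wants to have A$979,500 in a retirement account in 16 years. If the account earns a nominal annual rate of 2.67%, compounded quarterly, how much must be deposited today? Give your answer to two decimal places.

With 4 periods per year: i = 0.006675, n = 64.
Discount factor = (1+0.006675)^(−64) = 0.653260; PV = 979,500 × 0.653260 = 639,867.8715

A$639,867.87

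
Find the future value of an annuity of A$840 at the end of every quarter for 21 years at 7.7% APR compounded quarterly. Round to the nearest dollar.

Periodic rate i = 0.077/4 = 0.01925; n = 21 × 4 = 84 periods.
Accumulation factor s(84|0.01925) = 205.772918; FV = 840 × 205.772918 = 172,849.2508

A$172,849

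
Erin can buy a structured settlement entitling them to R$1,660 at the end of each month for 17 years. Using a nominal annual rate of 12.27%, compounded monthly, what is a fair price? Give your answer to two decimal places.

R$141,969.73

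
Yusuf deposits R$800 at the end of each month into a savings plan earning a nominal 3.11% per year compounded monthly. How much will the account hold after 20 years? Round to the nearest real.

With 12 periods per year: i = 0.00259167, n = 240.
FV = PMT · [(1+i)^n − 1] / i = 800 · 332.277106 = 265,821.6845

R$265,822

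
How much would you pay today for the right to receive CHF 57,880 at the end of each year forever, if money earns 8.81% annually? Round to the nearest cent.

PV = C/r = 57880/0.0881 = 656,980.7037

CHF 656,980.70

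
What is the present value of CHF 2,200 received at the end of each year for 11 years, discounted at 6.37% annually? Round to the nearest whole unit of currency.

CHF 17,027

PV = PMT · [1 − (1+i)^(−n)] / i = 2200 · 7.739746 = 17,027.4420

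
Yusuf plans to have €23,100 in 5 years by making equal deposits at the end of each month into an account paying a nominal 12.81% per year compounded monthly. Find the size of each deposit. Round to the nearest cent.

Periodic rate i = 0.1281/12 = 0.010675; n = 5 × 12 = 60 periods.
FV-annuity factor = 83.465985; PMT = 23100 / 83.465985 = 276.7594

€276.76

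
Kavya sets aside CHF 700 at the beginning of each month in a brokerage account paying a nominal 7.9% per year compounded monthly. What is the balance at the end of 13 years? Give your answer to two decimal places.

CHF 190,864.11

i = 0.079/12 = 0.00658333 per month; n = 13·12 = 156.
FV = 700 × [(1+0.00658333)^156 − 1] / 0.00658333 × (1+i) = 700 × 272.663014 = 190,864.1098
Payments are at the start of each period, so multiply by (1+i).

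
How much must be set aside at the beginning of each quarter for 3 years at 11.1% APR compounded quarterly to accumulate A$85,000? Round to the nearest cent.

A$5,902.45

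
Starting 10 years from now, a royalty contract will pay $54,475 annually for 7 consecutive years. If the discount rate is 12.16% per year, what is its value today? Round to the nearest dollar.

$88,060

PV at t=9 (ordinary 7-year annuity): 54475 × a(7|0.1216) = 54475 × 4.540695 = 247,354.3721
PV₀ = 247,354.3721 / (1+0.1216)^9 = 247,354.3721 / 2.808937 = 88,059.7778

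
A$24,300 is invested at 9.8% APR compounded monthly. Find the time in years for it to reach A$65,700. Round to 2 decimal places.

Periodic rate i = 0.098/12 = 0.00816667.
n = ln(65700/24300) / ln(1+0.00816667) = ln(2.70370) / 0.008133 = 122.2872 months
= 122.2872/12 years

10.19 years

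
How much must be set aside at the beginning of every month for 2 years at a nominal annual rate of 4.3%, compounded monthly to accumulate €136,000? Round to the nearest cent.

€5,417.22

i = 0.043/12 = 0.00358333 per month; n = 2·12 = 24.
PMT = 136000 / ( [(1+0.00358333)^24 − 1] / 0.00358333 × (1+i) ) = 136000 / 25.105124 = 5,417.2209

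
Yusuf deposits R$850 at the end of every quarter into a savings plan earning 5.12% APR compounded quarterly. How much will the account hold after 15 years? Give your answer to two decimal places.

R$76,033.27

i = 0.0512/4 = 0.0128 per quarter; n = 15·4 = 60.
Accumulation factor s(60|0.0128) = 89.450912; FV = 850 × 89.450912 = 76,033.2749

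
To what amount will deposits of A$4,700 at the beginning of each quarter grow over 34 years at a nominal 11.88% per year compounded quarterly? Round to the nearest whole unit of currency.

A$8,560,918

i = 0.1188/4 = 0.0297 per quarter; n = 34·4 = 136.
FV = 4700 × [(1+0.0297)^136 − 1] / 0.0297 × (1+i) = 4700 × 1821.471960 = 8,560,918.2101
Payments are at the start of each period, so multiply by (1+i).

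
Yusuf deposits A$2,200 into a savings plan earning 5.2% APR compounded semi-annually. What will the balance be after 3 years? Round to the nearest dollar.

i = 0.052/2 = 0.026 per half-year; n = 3·2 = 6.
FV = PV·(1+i)^n = 2,200 × 1.166498 = 2,566.2966

A$2,566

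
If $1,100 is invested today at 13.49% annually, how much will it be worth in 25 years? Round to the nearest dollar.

FV = 1,100 × (1 + 0.1349)^25 = 26,021.5154

$26,022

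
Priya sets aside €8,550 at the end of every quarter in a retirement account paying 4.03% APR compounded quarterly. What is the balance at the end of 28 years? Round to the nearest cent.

With 4 periods per year: i = 0.010075, n = 112.
FV = PMT · [(1+i)^n − 1] / i = 8550 · 205.787112 = 1,759,479.8044

€1,759,479.80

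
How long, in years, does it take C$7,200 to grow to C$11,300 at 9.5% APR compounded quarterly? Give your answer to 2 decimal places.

Periodic rate i = 0.095/4 = 0.02375.
(1+i)^n = 11300/7200 = 1.56944, so n = ln 1.56944 / ln 1.02375 = 19.2022 quarters
= 19.2022/4 years

4.80 years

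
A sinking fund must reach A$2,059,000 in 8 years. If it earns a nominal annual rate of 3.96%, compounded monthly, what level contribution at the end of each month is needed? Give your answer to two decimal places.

A$18,264.72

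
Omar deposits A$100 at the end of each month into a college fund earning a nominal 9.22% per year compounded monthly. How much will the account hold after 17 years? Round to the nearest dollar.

i = 0.0922/12 = 0.00768333 per month; n = 17·12 = 204.
FV = 100 × [(1+0.00768333)^204 − 1] / 0.00768333 = 100 × 490.090970 = 49,009.0970

A$49,009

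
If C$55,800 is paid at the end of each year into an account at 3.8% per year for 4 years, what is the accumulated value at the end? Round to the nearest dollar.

Accumulation factor s(4|0.038) = 4.233831; FV = 55800 × 4.233831 = 236,247.7627

C$236,248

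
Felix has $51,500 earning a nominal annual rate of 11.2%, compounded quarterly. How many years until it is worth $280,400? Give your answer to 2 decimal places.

15.34 years

Periodic rate i = 0.112/4 = 0.028.
n = ln(280400/51500) / ln(1+0.028) = ln(5.44466) / 0.027615 = 61.3661 quarters
= 61.3661/4 years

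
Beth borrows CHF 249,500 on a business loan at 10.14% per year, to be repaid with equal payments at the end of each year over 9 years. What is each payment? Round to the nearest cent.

CHF 43,564.69

PMT = 249500 / ( [1 − (1+0.1014)^(−9)] / 0.1014 ) = 249500 / 5.727115 = 43,564.6921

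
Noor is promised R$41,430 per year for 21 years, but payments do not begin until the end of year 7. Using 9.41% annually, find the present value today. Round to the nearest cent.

Value one period before first payment (t=6): 41430 × [1 − (1+0.0941)^(−21)] / 0.0941 = 41430 × 9.019263 = 373,668.0660
PV₀ = 373,668.0660 / (1+0.0941)^6 = 373,668.0660 / 1.715308 = 217,843.1338

R$217,843.13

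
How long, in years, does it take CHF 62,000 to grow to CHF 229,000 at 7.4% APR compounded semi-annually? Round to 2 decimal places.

17.98 years

Periodic rate i = 0.074/2 = 0.037.
n = ln(229000/62000) / ln(1+0.037) = ln(3.69355) / 0.036332 = 35.9625 half-years
= 35.9625/2 years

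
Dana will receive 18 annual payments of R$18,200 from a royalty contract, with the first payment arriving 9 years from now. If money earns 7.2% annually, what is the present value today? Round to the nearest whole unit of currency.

Value one period before first payment (t=8): 18200 × [1 − (1+0.072)^(−18)] / 0.072 = 18200 × 9.915497 = 180,462.0510
PV₀ = 180,462.0510 / (1+0.072)^8 = 180,462.0510 / 1.744047 = 103,473.1347

R$103,473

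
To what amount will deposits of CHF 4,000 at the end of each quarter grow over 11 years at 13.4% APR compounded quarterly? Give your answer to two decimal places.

CHF 389,548.45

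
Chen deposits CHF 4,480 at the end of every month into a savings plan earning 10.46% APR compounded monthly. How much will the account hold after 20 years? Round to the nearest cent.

i = 0.1046/12 = 0.00871667 per month; n = 20·12 = 240.
FV = 4480 × [(1+0.00871667)^240 − 1] / 0.00871667 = 4480 × 806.271119 = 3,612,094.6149

CHF 3,612,094.61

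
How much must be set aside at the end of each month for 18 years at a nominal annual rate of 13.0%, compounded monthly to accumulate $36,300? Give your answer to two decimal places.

$42.51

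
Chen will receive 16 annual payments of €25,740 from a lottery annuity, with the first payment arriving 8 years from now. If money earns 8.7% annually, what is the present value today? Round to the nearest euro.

€121,567

PV at t=7 (ordinary 16-year annuity): 25740 × a(16|0.087) = 25740 × 8.468677 = 217,983.7471
PV₀ = 217,983.7471 / (1+0.087)^7 = 217,983.7471 / 1.793109 = 121,567.4495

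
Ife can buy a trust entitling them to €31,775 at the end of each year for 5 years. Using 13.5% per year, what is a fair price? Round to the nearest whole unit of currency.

PV = PMT · [1 − (1+i)^(−n)] / i = 31775 · 3.474743 = 110,409.9484

€110,410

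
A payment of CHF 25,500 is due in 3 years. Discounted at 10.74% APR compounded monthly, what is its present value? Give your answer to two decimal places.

CHF 18,502.61

i = 0.1074/12 = 0.00895 per month; n = 3·12 = 36.
Discount factor = (1+0.00895)^(−36) = 0.725593; PV = 25,500 × 0.725593 = 18,502.6090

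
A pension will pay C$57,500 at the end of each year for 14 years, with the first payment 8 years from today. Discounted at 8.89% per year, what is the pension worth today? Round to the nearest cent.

Value one period before first payment (t=7): 57500 × [1 − (1+0.0889)^(−14)] / 0.0889 = 57500 × 7.834572 = 450,487.9064
Discount back 7 years: 450,487.9064 × (1+0.0889)^(−7) = 450,487.9064 × 0.550914 = 248,180.2124

C$248,180.21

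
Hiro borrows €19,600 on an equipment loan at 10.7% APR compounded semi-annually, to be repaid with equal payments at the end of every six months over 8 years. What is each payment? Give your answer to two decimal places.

€1,853.82

Periodic rate i = 0.107/2 = 0.0535; n = 8 × 2 = 16 periods.
Annuity-PV factor = 10.572756; PMT = 19600 / 10.572756 = 1,853.8212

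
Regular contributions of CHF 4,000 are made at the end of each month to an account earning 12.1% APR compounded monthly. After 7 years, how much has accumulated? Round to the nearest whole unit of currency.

Periodic rate i = 0.121/12 = 0.0100833; n = 7 × 12 = 84 periods.
FV = PMT · [(1+i)^n − 1] / i = 4000 · 131.183286 = 524,733.1425

CHF 524,733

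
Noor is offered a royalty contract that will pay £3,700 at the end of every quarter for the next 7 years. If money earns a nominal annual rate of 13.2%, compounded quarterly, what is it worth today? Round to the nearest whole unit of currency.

£66,948

Periodic rate i = 0.132/4 = 0.033; n = 7 × 4 = 28 periods.
Annuity factor a(28|0.033) = 18.094116; PV = 3700 × 18.094116 = 66,948.2279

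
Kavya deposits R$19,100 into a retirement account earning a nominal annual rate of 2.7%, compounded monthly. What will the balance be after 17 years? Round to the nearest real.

i = 0.027/12 = 0.00225 per month; n = 17·12 = 204.
19,100 × (1+0.00225)^204 = 19,100 × 1.581675 = 30,209.9921

R$30,210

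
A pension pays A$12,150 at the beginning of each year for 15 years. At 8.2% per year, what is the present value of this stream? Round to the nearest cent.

PV = PMT · [1 − (1+i)^(−n)] / i × (1+i) = 12150 · 9.149321 = 111,164.2519
(Beginning-of-period payments → annuity-due factor ×(1+i).)

A$111,164.25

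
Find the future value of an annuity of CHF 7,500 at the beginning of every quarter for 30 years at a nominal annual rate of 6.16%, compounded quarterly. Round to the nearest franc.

CHF 2,600,317

i = 0.0616/4 = 0.0154 per quarter; n = 30·4 = 120.
FV = 7500 × [(1+0.0154)^120 − 1] / 0.0154 × (1+i) = 7500 × 346.708927 = 2,600,316.9544
Payments are at the start of each period, so multiply by (1+i).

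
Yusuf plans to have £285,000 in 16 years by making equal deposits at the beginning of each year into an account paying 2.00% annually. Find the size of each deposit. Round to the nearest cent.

PMT = 285000 / ( [(1+0.02)^16 − 1] / 0.02 × (1+i) ) = 285000 / 19.012071 = 14,990.4763

£14,990.48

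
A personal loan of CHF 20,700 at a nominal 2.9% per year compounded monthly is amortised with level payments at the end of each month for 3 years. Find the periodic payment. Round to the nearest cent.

Periodic rate i = 0.029/12 = 0.00241667; n = 3 × 12 = 36 periods.
PMT = 20700 / ( [1 − (1+0.00241667)^(−36)] / 0.00241667 ) = 20700 / 34.438630 = 601.0692

CHF 601.07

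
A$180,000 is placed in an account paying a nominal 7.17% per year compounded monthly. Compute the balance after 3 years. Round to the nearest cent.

A$223,054.65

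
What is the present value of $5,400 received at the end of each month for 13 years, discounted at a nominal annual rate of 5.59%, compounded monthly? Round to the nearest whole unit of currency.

$597,785

With 12 periods per year: i = 0.00465833, n = 156.
PV = PMT · [1 − (1+i)^(−n)] / i = 5400 · 110.700869 = 597,784.6941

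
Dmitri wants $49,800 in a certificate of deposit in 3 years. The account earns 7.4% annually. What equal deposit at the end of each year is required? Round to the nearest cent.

$15,430.01

PMT = 49800 / ( [(1+0.074)^3 − 1] / 0.074 ) = 49800 / 3.227476 = 15,430.0140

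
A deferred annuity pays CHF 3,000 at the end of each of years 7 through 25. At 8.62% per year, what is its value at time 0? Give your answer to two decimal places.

CHF 16,786.96

Value one period before first payment (t=6): 3000 × [1 − (1+0.0862)^(−19)] / 0.0862 = 3000 × 9.189876 = 27,569.6284
PV₀ = 27,569.6284 / (1+0.0862)^6 = 27,569.6284 / 1.642324 = 16,786.9626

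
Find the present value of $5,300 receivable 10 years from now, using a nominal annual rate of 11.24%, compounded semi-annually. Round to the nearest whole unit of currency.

With 2 periods per year: i = 0.0562, n = 20.
PV = 5,300 / (1 + 0.0562)^20 = 5,300 / 2.984855 = 1,775.6305

$1,776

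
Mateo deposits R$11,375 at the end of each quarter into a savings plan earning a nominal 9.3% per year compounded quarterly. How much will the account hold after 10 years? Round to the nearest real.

R$737,623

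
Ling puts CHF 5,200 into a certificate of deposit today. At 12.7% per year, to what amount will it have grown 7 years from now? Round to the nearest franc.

5,200 × (1+0.127)^7 = 5,200 × 2.309231 = 12,008.0021

CHF 12,008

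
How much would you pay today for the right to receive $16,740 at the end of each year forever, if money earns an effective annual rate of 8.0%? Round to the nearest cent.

$209,250.00

PV = C/r = 16740/0.08 = 209,250.0000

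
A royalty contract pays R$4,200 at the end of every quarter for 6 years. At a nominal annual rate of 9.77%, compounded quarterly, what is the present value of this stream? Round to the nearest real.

With 4 periods per year: i = 0.024425, n = 24.
PV = PMT · [1 − (1+i)^(−n)] / i = 4200 · 17.999124 = 75,596.3210

R$75,596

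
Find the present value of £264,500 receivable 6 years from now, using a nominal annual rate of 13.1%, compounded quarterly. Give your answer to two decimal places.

Periodic rate i = 0.131/4 = 0.03275; n = 6 × 4 = 24 periods.
Discount factor = (1+0.03275)^(−24) = 0.461440; PV = 264,500 × 0.461440 = 122,050.8445

£122,050.84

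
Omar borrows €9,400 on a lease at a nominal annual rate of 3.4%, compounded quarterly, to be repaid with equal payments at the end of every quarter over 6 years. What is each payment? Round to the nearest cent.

€434.63

Periodic rate i = 0.034/4 = 0.0085; n = 6 × 4 = 24 periods.
Annuity-PV factor = 21.627565; PMT = 9400 / 21.627565 = 434.6305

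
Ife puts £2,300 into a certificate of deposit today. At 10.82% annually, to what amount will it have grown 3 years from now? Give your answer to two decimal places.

£3,130.27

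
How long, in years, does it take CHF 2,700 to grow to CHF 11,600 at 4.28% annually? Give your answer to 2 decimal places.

n = ln(11600/2700) / ln(1+0.0428) = ln(4.29630) / 0.041909 = 34.7834 years

34.78 years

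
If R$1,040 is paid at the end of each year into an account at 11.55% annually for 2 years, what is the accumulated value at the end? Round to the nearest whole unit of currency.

FV = 1040 × [(1+0.1155)^2 − 1] / 0.1155 = 1040 × 2.115500 = 2,200.1200

R$2,200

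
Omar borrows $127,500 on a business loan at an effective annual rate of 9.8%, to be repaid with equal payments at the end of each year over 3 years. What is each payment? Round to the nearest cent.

PMT = 127500 / ( [1 − (1+0.098)^(−3)] / 0.098 ) = 127500 / 2.495634 = 51,089.2141

$51,089.21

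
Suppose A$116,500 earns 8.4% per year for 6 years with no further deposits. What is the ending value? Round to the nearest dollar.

FV = 116,500 × (1 + 0.084)^6 = 189,017.3276

A$189,017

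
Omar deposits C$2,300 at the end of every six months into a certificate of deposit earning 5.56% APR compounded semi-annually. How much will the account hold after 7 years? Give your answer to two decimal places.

C$38,717.90

Periodic rate i = 0.0556/2 = 0.0278; n = 7 × 2 = 14 periods.
Accumulation factor s(14|0.0278) = 16.833867; FV = 2300 × 16.833867 = 38,717.8951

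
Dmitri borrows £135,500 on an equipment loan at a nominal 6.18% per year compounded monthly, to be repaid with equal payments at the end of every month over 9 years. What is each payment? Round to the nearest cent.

i = 0.0618/12 = 0.00515 per month; n = 9·12 = 108.
Annuity-PV factor = 82.679073; PMT = 135500 / 82.679073 = 1,638.8669

£1,638.87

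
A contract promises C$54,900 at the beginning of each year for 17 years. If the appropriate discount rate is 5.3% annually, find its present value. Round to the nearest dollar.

PV = PMT · [1 − (1+i)^(−n)] / i × (1+i) = 54900 · 11.610014 = 637,389.7495
Payments are at the start of each period, so multiply by (1+i).

C$637,390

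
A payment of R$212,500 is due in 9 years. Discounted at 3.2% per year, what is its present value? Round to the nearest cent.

R$160,044.83

PV = 212,500 / (1 + 0.032)^9 = 212,500 / 1.327753 = 160,044.8334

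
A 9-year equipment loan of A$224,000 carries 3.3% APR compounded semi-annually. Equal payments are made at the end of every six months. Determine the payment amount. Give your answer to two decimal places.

With 2 periods per year: i = 0.0165, n = 18.
PMT = 224000 / ( [1 − (1+0.0165)^(−18)] / 0.0165 ) = 224000 / 15.463815 = 14,485.4297

A$14,485.43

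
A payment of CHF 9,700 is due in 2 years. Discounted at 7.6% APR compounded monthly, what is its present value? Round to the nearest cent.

i = 0.076/12 = 0.00633333 per month; n = 2·12 = 24.
Discount factor = (1+0.00633333)^(−24) = 0.859400; PV = 9,700 × 0.859400 = 8,336.1810

CHF 8,336.18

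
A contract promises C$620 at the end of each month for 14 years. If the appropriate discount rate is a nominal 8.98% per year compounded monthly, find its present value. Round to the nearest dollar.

With 12 periods per year: i = 0.00748333, n = 168.
PV = 620 × [1 − (1+0.00748333)^(−168)] / 0.00748333 = 620 × 95.440903 = 59,173.3598

C$59,173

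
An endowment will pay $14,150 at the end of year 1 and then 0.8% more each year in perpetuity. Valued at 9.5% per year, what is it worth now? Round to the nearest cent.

$162,643.68

PV = D₁/(r − g) = 14150/(0.095 − 0.008) = 162,643.6782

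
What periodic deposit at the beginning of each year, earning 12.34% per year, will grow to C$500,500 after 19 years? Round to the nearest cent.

C$6,767.84

PMT = 500500 / ( [(1+0.1234)^19 − 1] / 0.1234 × (1+i) ) = 500500 / 73.952697 = 6,767.8397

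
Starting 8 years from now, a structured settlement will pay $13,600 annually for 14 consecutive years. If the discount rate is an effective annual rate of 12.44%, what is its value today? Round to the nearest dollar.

Value one period before first payment (t=7): 13600 × [1 − (1+0.1244)^(−14)] / 0.1244 = 13600 × 6.481588 = 88,149.5935
PV₀ = 88,149.5935 / (1+0.1244)^7 = 88,149.5935 / 2.272196 = 38,794.8838

$38,795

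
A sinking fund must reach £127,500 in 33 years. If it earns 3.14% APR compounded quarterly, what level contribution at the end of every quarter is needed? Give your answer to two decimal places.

£553.86

i = 0.0314/4 = 0.00785 per quarter; n = 33·4 = 132.
PMT = 127500 / ( [(1+0.00785)^132 − 1] / 0.00785 ) = 127500 / 230.204592 = 553.8552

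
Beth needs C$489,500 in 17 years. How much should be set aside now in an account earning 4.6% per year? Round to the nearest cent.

C$227,884.12

Discount factor = (1+0.046)^(−17) = 0.465545; PV = 489,500 × 0.465545 = 227,884.1182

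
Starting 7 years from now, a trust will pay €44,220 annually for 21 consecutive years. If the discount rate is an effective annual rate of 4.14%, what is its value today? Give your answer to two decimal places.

€480,134.73

PV at t=6 (ordinary 21-year annuity): 44220 × a(21|0.0414) = 44220 × 13.850002 = 612,447.0750
Discount back 6 years: 612,447.0750 × (1+0.0414)^(−6) = 612,447.0750 × 0.783961 = 480,134.7339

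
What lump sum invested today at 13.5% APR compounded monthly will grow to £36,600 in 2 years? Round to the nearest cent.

Periodic rate i = 0.135/12 = 0.01125; n = 2 × 12 = 24 periods.
Discount factor = (1+0.01125)^(−24) = 0.764531; PV = 36,600 × 0.764531 = 27,981.8391

£27,981.84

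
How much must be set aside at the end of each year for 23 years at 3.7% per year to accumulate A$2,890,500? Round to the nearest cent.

FV-annuity factor = 35.304774; PMT = 2.8905e+06 / 35.304774 = 81,872.7811

A$81,872.78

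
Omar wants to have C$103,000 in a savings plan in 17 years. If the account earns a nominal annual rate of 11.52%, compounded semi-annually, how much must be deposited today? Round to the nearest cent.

With 2 periods per year: i = 0.0576, n = 34.
Discount factor = (1+0.0576)^(−34) = 0.148960; PV = 103,000 × 0.148960 = 15,342.9261

C$15,342.93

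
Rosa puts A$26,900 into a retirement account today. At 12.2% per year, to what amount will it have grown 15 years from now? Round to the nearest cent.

A$151,232.50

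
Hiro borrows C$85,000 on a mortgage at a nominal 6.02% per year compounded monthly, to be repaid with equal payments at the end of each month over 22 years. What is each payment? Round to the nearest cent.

Periodic rate i = 0.0602/12 = 0.00501667; n = 22 × 12 = 264 periods.
Annuity-PV factor = 146.143945; PMT = 85000 / 146.143945 = 581.6183

C$581.62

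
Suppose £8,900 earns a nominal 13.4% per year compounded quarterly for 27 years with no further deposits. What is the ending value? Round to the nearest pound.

£312,552

i = 0.134/4 = 0.0335 per quarter; n = 27·4 = 108.
8,900 × (1+0.0335)^108 = 8,900 × 35.118175 = 312,551.7614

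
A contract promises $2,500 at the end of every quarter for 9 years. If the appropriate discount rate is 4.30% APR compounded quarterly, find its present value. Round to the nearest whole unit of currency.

$74,303

Periodic rate i = 0.043/4 = 0.01075; n = 9 × 4 = 36 periods.
PV = 2500 × [1 − (1+0.01075)^(−36)] / 0.01075 = 2500 × 29.721386 = 74,303.4660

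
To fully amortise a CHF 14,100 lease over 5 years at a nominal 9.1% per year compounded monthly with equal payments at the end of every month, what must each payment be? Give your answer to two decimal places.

CHF 293.38

i = 0.091/12 = 0.00758333 per month; n = 5·12 = 60.
PMT = 14100 / ( [1 − (1+0.00758333)^(−60)] / 0.00758333 ) = 14100 / 48.060929 = 293.3776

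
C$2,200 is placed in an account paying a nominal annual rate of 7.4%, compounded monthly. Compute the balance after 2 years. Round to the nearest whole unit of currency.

With 12 periods per year: i = 0.00616667, n = 24.
FV = 2,200 × (1 + 0.00616667)^24 = 2,549.7693

C$2,550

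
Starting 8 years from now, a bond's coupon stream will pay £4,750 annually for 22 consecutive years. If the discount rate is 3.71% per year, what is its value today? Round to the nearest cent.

£54,698.00

Value one period before first payment (t=7): 4750 × [1 − (1+0.0371)^(−22)] / 0.0371 = 4750 × 14.860117 = 70,585.5577
PV₀ = 70,585.5577 / (1+0.0371)^7 = 70,585.5577 / 1.290460 = 54,697.9954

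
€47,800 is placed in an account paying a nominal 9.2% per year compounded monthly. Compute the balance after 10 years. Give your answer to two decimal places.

With 12 periods per year: i = 0.00766667, n = 120.
FV = 47,800 × (1 + 0.00766667)^120 = 119,523.9650

€119,523.96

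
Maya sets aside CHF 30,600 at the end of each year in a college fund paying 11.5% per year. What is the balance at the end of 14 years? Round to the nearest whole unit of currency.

FV = 30600 × [(1+0.115)^14 − 1] / 0.115 = 30600 × 31.220650 = 955,351.8938

CHF 955,352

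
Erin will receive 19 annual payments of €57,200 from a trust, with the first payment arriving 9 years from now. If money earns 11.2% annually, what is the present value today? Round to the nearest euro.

PV at t=8 (ordinary 19-year annuity): 57200 × a(19|0.112) = 57200 × 7.740641 = 442,764.6632
PV₀ = 442,764.6632 / (1+0.112)^8 = 442,764.6632 / 2.337967 = 189,380.2366

€189,380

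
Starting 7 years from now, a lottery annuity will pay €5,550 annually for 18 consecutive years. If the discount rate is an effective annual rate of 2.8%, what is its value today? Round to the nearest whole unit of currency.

€65,784

PV at t=6 (ordinary 18-year annuity): 5550 × a(18|0.028) = 5550 × 13.988980 = 77,638.8367
Discount back 6 years: 77,638.8367 × (1+0.028)^(−6) = 77,638.8367 × 0.847308 = 65,784.0082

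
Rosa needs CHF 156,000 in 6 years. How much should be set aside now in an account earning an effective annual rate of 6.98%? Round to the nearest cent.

PV = FV·(1+i)^(−n) = 156,000 × 0.667090 = 104,066.0420

CHF 104,066.04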